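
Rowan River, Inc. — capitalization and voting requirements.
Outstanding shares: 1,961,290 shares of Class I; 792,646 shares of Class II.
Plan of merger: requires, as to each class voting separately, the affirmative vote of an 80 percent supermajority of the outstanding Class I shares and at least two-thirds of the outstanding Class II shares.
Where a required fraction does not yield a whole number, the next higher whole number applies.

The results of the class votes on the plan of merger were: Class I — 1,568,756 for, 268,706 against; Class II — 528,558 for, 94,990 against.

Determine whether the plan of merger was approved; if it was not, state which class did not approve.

Class I: 4/5 of 1961290 = 1569032; 1,569,032 required, 1,568,756 in favor — not approved.
Class II: 2/3 of 792646 = 528430.67, rounded up to 528431; 528,431 required, 528,558 in favor — approved.

Not approved — the Class I shares did not give the required vote.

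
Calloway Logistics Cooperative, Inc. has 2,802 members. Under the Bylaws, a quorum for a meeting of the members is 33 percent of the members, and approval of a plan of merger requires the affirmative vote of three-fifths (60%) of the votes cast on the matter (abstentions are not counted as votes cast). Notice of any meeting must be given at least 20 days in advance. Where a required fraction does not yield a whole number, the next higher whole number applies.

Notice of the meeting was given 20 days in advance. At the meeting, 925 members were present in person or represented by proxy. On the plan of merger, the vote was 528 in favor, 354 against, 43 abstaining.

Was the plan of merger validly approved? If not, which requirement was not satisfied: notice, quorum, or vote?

Invalid — vote requirement not satisfied.

Notice: 20 days given; 20 required. Satisfied.
Quorum: 33% of 2,802 = 924.66, rounded up to 925; 925 present. Satisfied.
Vote: requires three-fifths of the votes cast (925 − 43 abstaining = 882); 3/5 of 882 = 529.20, rounded up to 530, so 530 needed; 528 in favor. Not satisfied.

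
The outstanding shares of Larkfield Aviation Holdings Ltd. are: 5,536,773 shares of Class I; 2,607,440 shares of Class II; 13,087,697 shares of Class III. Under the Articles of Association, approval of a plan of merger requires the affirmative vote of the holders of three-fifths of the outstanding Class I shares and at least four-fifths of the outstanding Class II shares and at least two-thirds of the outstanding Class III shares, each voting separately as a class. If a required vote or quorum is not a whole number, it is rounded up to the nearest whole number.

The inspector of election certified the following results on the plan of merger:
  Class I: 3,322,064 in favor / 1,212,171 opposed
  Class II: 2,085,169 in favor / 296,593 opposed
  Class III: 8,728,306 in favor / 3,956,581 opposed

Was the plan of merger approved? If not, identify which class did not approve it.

Not approved — the Class II shares did not give the required vote.

Class I: 3/5 of 5536773 = 3322063.80, rounded up to 3322064; 3,322,064 required, 3,322,064 in favor — approved.
Class II: 4/5 of 2607440 = 2085952; 2,085,952 required, 2,085,169 in favor — not approved.
Class III: 2/3 of 13087697 = 8725131.33, rounded up to 8725132; 8,725,132 required, 8,728,306 in favor — approved.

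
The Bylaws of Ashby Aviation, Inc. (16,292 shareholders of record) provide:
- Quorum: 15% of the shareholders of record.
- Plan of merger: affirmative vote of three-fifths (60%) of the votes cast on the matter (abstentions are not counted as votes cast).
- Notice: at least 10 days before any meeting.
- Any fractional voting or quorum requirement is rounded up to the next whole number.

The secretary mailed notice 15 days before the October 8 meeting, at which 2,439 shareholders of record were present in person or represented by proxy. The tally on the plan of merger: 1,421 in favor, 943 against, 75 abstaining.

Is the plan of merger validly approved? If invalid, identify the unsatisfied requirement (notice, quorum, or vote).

Notice: 15 days given; 10 required. Satisfied.
Quorum: 15% of 16,292 = 2,443.80, rounded up to 2,444; 2,439 present. Not satisfied.
Vote: requires three-fifths of the votes cast (2,439 − 75 abstaining = 2,364); 3/5 of 2364 = 1418.40, rounded up to 1419, so 1,419 needed; 1,421 in favor. Satisfied.

Invalid — quorum requirement not satisfied.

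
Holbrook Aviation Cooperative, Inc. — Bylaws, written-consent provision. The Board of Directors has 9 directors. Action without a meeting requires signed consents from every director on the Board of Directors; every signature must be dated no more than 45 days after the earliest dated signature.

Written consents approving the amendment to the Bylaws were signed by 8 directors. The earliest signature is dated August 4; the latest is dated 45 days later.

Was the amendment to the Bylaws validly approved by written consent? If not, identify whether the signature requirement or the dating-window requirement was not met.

Not effective — insufficient signatures.

Signatures required: the unanimous vote of 9 — unanimous means all 9, so 9 needed; 8 signed. Insufficient.
Dating window: the latest signature is 45 days after the earliest; the limit is 45 days. Within the window.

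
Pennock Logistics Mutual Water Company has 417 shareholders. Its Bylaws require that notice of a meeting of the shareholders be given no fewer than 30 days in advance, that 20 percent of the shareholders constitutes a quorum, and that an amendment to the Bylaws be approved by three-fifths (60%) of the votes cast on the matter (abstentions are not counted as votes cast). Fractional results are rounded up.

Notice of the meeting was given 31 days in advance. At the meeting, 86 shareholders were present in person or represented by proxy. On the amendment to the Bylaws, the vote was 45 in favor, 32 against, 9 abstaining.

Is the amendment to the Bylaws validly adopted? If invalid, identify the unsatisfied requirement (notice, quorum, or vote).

Invalid — vote requirement not satisfied.

Notice: 31 days given; 30 required. Satisfied.
Quorum: 20% of 417 = 83.40, rounded up to 84; 86 present. Satisfied.
Vote: requires three-fifths of the votes cast (86 − 9 abstaining = 77); 3/5 of 77 = 46.20, rounded up to 47, so 47 needed; 45 in favor. Not satisfied.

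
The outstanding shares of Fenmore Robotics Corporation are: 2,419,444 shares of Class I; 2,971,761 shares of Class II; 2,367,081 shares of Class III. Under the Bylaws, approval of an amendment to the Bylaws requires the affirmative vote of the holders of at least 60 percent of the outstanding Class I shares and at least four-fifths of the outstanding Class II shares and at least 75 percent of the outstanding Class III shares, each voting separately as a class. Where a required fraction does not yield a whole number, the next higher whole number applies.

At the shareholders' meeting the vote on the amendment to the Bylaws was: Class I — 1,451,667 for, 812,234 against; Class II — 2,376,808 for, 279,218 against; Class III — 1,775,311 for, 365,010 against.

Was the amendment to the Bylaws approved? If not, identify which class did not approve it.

Not approved — the Class II shares did not give the required vote.

Class I: 3/5 of 2419444 = 1451666.40, rounded up to 1451667; 1,451,667 required, 1,451,667 in favor — approved.
Class II: 4/5 of 2971761 = 2377408.80, rounded up to 2377409; 2,377,409 required, 2,376,808 in favor — not approved.
Class III: 3/4 of 2367081 = 1775310.75, rounded up to 1775311; 1,775,311 required, 1,775,311 in favor — approved.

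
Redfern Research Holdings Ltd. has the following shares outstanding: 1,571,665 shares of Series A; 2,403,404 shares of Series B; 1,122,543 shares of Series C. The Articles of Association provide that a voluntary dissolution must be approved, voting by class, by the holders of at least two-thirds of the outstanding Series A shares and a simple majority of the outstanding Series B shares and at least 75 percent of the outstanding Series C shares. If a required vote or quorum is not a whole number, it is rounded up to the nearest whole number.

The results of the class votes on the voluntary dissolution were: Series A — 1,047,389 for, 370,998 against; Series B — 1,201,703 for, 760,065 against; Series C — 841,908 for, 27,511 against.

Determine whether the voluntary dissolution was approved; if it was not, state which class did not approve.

Series A: 2/3 of 1571665 = 1047776.67, rounded up to 1047777; 1,047,777 required, 1,047,389 in favor — not approved.
Series B: a majority of 2403404 is 1201703; 1,201,703 required, 1,201,703 in favor — approved.
Series C: 3/4 of 1122543 = 841907.25, rounded up to 841908; 841,908 required, 841,908 in favor — approved.

Not approved — the Series A shares did not give the required vote.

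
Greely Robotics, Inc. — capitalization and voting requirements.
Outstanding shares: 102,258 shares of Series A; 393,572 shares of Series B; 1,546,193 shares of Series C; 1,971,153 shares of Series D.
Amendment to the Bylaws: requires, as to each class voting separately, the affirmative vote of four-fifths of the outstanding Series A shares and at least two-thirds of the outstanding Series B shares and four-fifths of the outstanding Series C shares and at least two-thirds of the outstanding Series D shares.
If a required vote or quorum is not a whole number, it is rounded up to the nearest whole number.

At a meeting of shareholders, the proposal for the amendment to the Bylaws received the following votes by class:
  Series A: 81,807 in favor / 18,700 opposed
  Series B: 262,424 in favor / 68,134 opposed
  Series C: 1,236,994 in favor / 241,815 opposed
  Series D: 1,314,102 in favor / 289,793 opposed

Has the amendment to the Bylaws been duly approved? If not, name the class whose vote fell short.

Series A: 4/5 of 102258 = 81806.40, rounded up to 81807; 81,807 required, 81,807 in favor — approved.
Series B: 2/3 of 393572 = 262381.33, rounded up to 262382; 262,382 required, 262,424 in favor — approved.
Series C: 4/5 of 1546193 = 1236954.40, rounded up to 1236955; 1,236,955 required, 1,236,994 in favor — approved.
Series D: 2/3 of 1971153 = 1314102; 1,314,102 required, 1,314,102 in favor — approved.

Approved — every class gave the required vote.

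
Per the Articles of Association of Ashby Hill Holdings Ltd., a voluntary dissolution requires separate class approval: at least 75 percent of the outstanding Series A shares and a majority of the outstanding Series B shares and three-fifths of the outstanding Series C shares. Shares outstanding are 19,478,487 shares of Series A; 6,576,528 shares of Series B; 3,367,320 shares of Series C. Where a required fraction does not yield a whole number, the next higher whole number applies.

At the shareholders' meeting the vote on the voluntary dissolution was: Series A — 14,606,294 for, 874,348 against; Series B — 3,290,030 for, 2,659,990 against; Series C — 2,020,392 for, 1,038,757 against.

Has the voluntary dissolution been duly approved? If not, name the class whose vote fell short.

Not approved — the Series A shares did not give the required vote.

Series A: 3/4 of 19478487 = 14608865.25, rounded up to 14608866; 14,608,866 required, 14,606,294 in favor — not approved.
Series B: a majority of 6576528 is 3288265; 3,288,265 required, 3,290,030 in favor — approved.
Series C: 3/5 of 3367320 = 2020392; 2,020,392 required, 2,020,392 in favor — approved.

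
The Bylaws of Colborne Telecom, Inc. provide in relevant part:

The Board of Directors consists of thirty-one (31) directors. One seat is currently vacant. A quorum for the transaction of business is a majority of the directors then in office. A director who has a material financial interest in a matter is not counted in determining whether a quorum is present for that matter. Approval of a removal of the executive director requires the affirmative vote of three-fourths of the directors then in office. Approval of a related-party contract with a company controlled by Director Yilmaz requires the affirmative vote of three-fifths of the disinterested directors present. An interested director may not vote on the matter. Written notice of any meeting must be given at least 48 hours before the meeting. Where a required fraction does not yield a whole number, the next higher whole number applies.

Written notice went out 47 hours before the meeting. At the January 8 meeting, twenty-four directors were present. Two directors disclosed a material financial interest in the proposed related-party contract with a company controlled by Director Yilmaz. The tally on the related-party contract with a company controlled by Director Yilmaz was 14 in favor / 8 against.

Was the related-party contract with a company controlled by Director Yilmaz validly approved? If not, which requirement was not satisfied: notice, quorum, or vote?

Invalid — notice requirement not satisfied.

Notice: 47 hours given; 48 required (47 < 48). Not satisfied.
Quorum: 24 present, but the 2 interested directors do not count, leaving 22. Quorum is 16. Satisfied.
Vote: the related-party contract with a company controlled by Director Yilmaz requires three-fifths of the disinterested directors present (24 − 2 = 22). 3/5 of 22 = 13.20, rounded up to 14, so 14 affirmative votes are needed; 14 voted in favor. Satisfied.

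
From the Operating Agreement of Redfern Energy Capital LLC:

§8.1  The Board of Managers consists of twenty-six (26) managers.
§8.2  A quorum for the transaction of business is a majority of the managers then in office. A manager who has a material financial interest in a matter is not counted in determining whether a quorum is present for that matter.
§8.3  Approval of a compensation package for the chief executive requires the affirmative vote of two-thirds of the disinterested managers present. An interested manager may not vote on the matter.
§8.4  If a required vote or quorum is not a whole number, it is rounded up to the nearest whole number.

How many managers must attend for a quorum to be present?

A majority of 26 is 14.

14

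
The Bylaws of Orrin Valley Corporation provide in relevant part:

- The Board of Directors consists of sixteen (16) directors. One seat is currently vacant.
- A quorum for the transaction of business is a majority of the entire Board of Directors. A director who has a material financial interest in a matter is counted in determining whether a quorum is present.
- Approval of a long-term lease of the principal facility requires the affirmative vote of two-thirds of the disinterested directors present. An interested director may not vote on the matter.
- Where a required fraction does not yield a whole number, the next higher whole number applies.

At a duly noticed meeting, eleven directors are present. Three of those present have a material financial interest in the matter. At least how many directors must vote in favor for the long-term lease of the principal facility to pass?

6

The long-term lease of the principal facility requires two-thirds of the disinterested directors present (11 − 3 = 8).
2/3 of 8 = 5.33, rounded up to 6.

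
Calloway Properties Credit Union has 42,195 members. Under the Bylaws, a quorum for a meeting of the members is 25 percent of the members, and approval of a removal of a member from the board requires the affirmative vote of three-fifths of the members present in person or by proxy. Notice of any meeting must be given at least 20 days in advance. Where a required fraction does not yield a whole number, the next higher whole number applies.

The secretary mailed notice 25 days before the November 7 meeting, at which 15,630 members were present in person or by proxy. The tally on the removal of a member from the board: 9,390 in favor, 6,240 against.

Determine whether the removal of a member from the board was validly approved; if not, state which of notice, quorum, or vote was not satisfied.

Notice: 25 days given; 20 required. Satisfied.
Quorum: 25% of 42,195 = 10,548.75, rounded up to 10,549; 15,630 present. Satisfied.
Vote: requires three-fifths of those present (15,630); 3/5 of 15630 = 9378, so 9,378 needed; 9,390 in favor. Satisfied.

Valid — all requirements satisfied.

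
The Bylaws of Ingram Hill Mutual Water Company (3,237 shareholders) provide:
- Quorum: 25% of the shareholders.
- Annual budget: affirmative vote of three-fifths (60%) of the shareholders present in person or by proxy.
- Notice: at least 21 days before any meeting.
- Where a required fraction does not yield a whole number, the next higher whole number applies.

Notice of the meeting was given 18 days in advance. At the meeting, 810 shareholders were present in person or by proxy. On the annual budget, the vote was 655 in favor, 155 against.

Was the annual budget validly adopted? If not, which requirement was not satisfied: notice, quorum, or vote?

Invalid — notice requirement not satisfied.

Notice: 18 days given; 21 required. Not satisfied.
Quorum: 25% of 3,237 = 809.25, rounded up to 810; 810 present. Satisfied.
Vote: requires three-fifths of those present (810); 3/5 of 810 = 486, so 486 needed; 655 in favor. Satisfied.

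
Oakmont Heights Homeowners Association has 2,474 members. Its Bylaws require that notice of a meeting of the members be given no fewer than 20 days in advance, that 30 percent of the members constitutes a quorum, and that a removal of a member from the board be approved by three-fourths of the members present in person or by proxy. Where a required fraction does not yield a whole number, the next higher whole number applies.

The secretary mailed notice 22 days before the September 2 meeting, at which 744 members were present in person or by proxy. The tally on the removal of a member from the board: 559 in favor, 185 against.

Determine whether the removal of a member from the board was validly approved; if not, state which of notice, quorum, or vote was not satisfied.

Notice: 22 days given; 20 required. Satisfied.
Quorum: 30% of 2,474 = 742.20, rounded up to 743; 744 present. Satisfied.
Vote: requires three-fourths of those present (744); 3/4 of 744 = 558, so 558 needed; 559 in favor. Satisfied.

Valid — all requirements satisfied.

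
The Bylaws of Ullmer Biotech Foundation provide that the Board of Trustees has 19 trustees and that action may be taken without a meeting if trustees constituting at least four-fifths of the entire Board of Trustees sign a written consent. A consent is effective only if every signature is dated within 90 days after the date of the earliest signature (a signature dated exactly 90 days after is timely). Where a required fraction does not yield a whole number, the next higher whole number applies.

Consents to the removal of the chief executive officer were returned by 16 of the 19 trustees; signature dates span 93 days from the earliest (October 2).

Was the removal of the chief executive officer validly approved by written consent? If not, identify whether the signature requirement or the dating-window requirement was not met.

Not effective — dating-window requirement not satisfied.

Signatures required: at least four-fifths of 19 — 4/5 of 19 = 15.20, rounded up to 16, so 16 needed; 16 signed. Sufficient.
Dating window: the latest signature is 93 days after the earliest; the limit is 90 days. Outside the window.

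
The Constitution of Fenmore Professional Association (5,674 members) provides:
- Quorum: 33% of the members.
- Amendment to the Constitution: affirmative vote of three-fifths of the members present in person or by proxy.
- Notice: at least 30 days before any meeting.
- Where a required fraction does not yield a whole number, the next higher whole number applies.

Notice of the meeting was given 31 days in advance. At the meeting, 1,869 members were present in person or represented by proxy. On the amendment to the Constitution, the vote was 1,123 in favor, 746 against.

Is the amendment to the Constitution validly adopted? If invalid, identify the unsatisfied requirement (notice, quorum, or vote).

Notice: 31 days given; 30 required. Satisfied.
Quorum: 33% of 5,674 = 1,872.42, rounded up to 1,873; 1,869 present. Not satisfied.
Vote: requires three-fifths of those present (1,869); 3/5 of 1869 = 1121.40, rounded up to 1122, so 1,122 needed; 1,123 in favor. Satisfied.

Invalid — quorum requirement not satisfied.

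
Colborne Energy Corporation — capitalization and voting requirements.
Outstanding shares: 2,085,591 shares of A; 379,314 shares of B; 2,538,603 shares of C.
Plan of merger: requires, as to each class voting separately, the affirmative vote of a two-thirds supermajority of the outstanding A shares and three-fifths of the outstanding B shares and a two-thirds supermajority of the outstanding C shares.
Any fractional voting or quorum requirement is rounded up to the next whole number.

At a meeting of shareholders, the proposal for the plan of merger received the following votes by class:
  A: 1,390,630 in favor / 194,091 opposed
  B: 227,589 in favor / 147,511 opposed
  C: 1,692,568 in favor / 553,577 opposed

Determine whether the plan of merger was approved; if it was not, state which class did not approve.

A: 2/3 of 2085591 = 1390394; 1,390,394 required, 1,390,630 in favor — approved.
B: 3/5 of 379314 = 227588.40, rounded up to 227589; 227,589 required, 227,589 in favor — approved.
C: 2/3 of 2538603 = 1692402; 1,692,402 required, 1,692,568 in favor — approved.

Approved — every class gave the required vote.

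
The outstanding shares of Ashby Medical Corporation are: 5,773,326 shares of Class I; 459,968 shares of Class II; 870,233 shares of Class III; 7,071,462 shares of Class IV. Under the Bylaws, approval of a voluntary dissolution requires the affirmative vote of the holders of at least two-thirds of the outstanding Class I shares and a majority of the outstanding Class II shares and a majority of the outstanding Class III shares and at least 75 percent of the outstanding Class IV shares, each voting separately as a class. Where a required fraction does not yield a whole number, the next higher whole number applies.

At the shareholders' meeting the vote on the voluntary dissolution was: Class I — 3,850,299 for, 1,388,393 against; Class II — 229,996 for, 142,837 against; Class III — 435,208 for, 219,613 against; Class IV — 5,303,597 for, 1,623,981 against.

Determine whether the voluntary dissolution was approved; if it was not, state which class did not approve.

Approved — every class gave the required vote.

Class I: 2/3 of 5773326 = 3848884; 3,848,884 required, 3,850,299 in favor — approved.
Class II: a majority of 459968 is 229985; 229,985 required, 229,996 in favor — approved.
Class III: a majority of 870233 is 435117; 435,117 required, 435,208 in favor — approved.
Class IV: 3/4 of 7071462 = 5303596.50, rounded up to 5303597; 5,303,597 required, 5,303,597 in favor — approved.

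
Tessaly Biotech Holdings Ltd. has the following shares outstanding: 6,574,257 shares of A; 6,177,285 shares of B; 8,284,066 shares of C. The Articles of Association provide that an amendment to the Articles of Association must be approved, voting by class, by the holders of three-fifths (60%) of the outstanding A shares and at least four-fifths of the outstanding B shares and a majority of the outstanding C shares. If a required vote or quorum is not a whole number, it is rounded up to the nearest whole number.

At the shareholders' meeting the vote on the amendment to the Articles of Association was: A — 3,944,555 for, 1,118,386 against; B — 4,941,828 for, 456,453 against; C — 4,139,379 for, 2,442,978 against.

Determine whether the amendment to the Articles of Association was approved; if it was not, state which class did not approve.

A: 3/5 of 6574257 = 3944554.20, rounded up to 3944555; 3,944,555 required, 3,944,555 in favor — approved.
B: 4/5 of 6177285 = 4941828; 4,941,828 required, 4,941,828 in favor — approved.
C: a majority of 8284066 is 4142034; 4,142,034 required, 4,139,379 in favor — not approved.

Not approved — the C shares did not give the required vote.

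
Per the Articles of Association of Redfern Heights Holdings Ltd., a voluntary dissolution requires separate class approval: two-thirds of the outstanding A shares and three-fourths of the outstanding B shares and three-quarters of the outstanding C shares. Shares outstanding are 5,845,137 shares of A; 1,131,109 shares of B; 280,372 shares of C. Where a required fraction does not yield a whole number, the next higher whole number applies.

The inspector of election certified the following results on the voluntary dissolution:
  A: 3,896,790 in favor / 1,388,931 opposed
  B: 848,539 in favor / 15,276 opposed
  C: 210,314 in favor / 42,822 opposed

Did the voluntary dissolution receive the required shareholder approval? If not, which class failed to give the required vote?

Approved — every class gave the required vote.

A: 2/3 of 5845137 = 3896758; 3,896,758 required, 3,896,790 in favor — approved.
B: 3/4 of 1131109 = 848331.75, rounded up to 848332; 848,332 required, 848,539 in favor — approved.
C: 3/4 of 280372 = 210279; 210,279 required, 210,314 in favor — approved.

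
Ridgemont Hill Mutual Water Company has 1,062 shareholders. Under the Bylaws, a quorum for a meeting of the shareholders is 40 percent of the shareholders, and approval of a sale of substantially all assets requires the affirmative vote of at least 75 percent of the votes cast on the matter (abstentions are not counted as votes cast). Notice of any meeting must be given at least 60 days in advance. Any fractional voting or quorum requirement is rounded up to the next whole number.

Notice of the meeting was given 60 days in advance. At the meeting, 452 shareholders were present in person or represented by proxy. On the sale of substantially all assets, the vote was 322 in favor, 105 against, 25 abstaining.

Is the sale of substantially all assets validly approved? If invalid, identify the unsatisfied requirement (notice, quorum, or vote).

Valid — all requirements satisfied.

Notice: 60 days given; 60 required. Satisfied.
Quorum: 40% of 1,062 = 424.80, rounded up to 425; 452 present. Satisfied.
Vote: requires three-fourths of the votes cast (452 − 25 abstaining = 427); 3/4 of 427 = 320.25, rounded up to 321, so 321 needed; 322 in favor. Satisfied.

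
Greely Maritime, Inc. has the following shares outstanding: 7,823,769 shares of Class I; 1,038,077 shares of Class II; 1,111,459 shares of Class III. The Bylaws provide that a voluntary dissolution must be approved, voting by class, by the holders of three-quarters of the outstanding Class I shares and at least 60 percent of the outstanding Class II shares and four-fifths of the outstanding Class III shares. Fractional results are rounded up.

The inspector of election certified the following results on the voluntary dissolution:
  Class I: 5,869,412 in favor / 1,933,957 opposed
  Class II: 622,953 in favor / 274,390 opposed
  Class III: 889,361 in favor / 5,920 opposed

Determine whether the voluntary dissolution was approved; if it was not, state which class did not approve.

Class I: 3/4 of 7823769 = 5867826.75, rounded up to 5867827; 5,867,827 required, 5,869,412 in favor — approved.
Class II: 3/5 of 1038077 = 622846.20, rounded up to 622847; 622,847 required, 622,953 in favor — approved.
Class III: 4/5 of 1111459 = 889167.20, rounded up to 889168; 889,168 required, 889,361 in favor — approved.

Approved — every class gave the required vote.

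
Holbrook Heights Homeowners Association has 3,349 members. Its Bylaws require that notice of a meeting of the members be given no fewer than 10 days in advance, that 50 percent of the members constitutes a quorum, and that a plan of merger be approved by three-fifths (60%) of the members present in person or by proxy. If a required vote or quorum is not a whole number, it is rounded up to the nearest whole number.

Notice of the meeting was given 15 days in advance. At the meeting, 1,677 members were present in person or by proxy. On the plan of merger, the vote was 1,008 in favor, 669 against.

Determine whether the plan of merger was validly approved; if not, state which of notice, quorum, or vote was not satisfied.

Valid — all requirements satisfied.

Notice: 15 days given; 10 required. Satisfied.
Quorum: 50% of 3,349 = 1,674.50, rounded up to 1,675; 1,677 present. Satisfied.
Vote: requires three-fifths of those present (1,677); 3/5 of 1677 = 1006.20, rounded up to 1007, so 1,007 needed; 1,008 in favor. Satisfied.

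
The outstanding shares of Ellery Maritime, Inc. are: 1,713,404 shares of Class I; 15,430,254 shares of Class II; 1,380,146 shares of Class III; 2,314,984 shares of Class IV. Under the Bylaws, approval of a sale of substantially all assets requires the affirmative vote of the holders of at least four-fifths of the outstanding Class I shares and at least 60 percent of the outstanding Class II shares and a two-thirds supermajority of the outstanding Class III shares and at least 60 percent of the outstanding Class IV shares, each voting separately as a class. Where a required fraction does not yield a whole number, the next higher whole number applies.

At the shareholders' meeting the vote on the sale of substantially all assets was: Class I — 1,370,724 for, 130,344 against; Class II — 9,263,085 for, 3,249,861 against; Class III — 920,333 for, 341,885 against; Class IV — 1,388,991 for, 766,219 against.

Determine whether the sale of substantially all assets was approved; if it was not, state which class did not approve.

Approved — every class gave the required vote.

Class I: 4/5 of 1713404 = 1370723.20, rounded up to 1370724; 1,370,724 required, 1,370,724 in favor — approved.
Class II: 3/5 of 15430254 = 9258152.40, rounded up to 9258153; 9,258,153 required, 9,263,085 in favor — approved.
Class III: 2/3 of 1380146 = 920097.33, rounded up to 920098; 920,098 required, 920,333 in favor — approved.
Class IV: 3/5 of 2314984 = 1388990.40, rounded up to 1388991; 1,388,991 required, 1,388,991 in favor — approved.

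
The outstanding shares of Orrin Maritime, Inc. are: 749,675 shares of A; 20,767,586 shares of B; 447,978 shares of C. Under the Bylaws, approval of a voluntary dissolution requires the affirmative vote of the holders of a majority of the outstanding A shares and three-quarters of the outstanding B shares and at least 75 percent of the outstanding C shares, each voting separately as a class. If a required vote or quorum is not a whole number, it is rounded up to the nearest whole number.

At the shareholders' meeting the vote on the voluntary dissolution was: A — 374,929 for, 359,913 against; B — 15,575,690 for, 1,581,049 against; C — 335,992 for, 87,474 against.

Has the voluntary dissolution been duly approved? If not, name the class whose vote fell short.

A: a majority of 749675 is 374838; 374,838 required, 374,929 in favor — approved.
B: 3/4 of 20767586 = 15575689.50, rounded up to 15575690; 15,575,690 required, 15,575,690 in favor — approved.
C: 3/4 of 447978 = 335983.50, rounded up to 335984; 335,984 required, 335,992 in favor — approved.

Approved — every class gave the required vote.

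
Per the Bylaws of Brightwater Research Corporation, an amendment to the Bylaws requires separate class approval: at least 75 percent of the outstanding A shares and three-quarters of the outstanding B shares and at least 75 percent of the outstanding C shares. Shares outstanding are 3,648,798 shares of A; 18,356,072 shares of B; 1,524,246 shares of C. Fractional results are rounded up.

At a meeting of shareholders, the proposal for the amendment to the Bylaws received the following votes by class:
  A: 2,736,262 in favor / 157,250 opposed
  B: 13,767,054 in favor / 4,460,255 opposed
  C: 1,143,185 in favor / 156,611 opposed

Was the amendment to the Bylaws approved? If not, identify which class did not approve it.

A: 3/4 of 3648798 = 2736598.50, rounded up to 2736599; 2,736,599 required, 2,736,262 in favor — not approved.
B: 3/4 of 18356072 = 13767054; 13,767,054 required, 13,767,054 in favor — approved.
C: 3/4 of 1524246 = 1143184.50, rounded up to 1143185; 1,143,185 required, 1,143,185 in favor — approved.

Not approved — the A shares did not give the required vote.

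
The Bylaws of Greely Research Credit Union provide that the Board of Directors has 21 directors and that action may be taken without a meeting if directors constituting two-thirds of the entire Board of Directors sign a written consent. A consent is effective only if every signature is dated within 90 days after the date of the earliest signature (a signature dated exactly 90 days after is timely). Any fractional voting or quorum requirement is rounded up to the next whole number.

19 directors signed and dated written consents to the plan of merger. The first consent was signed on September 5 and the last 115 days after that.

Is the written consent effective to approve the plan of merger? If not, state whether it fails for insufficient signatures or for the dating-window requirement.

Not effective — dating-window requirement not satisfied.

Signatures required: two-thirds of 21 — 2/3 of 21 = 14, so 14 needed; 19 signed. Sufficient.
Dating window: the latest signature is 115 days after the earliest; the limit is 90 days. Outside the window.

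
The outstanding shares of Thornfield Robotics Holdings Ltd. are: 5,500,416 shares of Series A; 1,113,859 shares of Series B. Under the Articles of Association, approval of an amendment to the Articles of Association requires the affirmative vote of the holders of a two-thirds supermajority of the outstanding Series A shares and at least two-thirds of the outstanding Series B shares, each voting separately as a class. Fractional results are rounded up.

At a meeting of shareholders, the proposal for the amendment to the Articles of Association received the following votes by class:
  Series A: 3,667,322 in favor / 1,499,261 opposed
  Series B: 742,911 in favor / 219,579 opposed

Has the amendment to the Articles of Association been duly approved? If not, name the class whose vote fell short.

Series A: 2/3 of 5500416 = 3666944; 3,666,944 required, 3,667,322 in favor — approved.
Series B: 2/3 of 1113859 = 742572.67, rounded up to 742573; 742,573 required, 742,911 in favor — approved.

Approved — every class gave the required vote.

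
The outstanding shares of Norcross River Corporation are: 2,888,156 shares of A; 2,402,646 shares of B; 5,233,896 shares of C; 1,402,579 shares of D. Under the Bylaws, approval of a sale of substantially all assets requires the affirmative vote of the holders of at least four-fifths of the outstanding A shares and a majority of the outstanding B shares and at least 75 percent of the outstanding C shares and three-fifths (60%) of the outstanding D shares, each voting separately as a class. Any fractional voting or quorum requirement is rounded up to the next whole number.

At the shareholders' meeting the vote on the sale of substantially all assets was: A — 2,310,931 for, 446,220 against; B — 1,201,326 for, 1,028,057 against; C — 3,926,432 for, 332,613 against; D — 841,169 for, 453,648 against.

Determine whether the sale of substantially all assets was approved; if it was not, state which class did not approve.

A: 4/5 of 2888156 = 2310524.80, rounded up to 2310525; 2,310,525 required, 2,310,931 in favor — approved.
B: a majority of 2402646 is 1201324; 1,201,324 required, 1,201,326 in favor — approved.
C: 3/4 of 5233896 = 3925422; 3,925,422 required, 3,926,432 in favor — approved.
D: 3/5 of 1402579 = 841547.40, rounded up to 841548; 841,548 required, 841,169 in favor — not approved.

Not approved — the D shares did not give the required vote.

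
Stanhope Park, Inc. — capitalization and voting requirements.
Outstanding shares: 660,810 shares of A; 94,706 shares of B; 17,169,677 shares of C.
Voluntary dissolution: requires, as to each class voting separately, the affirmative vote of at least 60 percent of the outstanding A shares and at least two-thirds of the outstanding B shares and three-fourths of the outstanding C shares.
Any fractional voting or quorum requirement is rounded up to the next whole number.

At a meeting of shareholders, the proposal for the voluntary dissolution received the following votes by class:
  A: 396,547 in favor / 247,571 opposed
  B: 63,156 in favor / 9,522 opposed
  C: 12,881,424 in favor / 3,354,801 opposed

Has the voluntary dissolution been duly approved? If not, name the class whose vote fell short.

A: 3/5 of 660810 = 396486; 396,486 required, 396,547 in favor — approved.
B: 2/3 of 94706 = 63137.33, rounded up to 63138; 63,138 required, 63,156 in favor — approved.
C: 3/4 of 17169677 = 12877257.75, rounded up to 12877258; 12,877,258 required, 12,881,424 in favor — approved.

Approved — every class gave the required vote.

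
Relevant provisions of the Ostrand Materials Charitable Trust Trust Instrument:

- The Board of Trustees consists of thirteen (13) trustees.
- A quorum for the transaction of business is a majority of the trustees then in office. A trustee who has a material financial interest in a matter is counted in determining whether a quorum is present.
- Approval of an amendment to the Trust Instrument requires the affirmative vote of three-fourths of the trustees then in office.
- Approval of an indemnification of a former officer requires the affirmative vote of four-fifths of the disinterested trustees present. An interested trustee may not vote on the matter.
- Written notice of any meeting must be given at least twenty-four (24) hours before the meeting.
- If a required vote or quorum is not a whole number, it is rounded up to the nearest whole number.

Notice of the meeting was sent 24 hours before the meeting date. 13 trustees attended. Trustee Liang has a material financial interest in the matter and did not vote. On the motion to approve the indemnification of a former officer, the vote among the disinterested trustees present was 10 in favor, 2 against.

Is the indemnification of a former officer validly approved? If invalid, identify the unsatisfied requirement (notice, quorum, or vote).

Valid — all requirements satisfied.

Notice: 24 hours given; 24 required (24 ≥ 24). Satisfied.
Quorum: 13 present (interested trustees count toward quorum); quorum is 7. Satisfied.
Vote: the indemnification of a former officer requires four-fifths of the disinterested trustees present (13 − 1 = 12). 4/5 of 12 = 9.60, rounded up to 10, so 10 affirmative votes are needed; 10 voted in favor. Satisfied.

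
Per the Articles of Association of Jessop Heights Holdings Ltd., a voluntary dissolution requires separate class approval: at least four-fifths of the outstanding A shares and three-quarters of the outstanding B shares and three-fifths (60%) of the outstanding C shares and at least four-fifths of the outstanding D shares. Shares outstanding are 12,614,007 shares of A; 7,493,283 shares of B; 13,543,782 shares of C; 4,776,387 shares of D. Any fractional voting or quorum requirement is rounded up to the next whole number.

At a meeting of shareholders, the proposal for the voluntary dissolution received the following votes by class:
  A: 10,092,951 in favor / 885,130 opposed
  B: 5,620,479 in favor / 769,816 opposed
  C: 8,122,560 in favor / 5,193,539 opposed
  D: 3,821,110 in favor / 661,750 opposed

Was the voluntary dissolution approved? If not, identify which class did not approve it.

Not approved — the C shares did not give the required vote.

A: 4/5 of 12614007 = 10091205.60, rounded up to 10091206; 10,091,206 required, 10,092,951 in favor — approved.
B: 3/4 of 7493283 = 5619962.25, rounded up to 5619963; 5,619,963 required, 5,620,479 in favor — approved.
C: 3/5 of 13543782 = 8126269.20, rounded up to 8126270; 8,126,270 required, 8,122,560 in favor — not approved.
D: 4/5 of 4776387 = 3821109.60, rounded up to 3821110; 3,821,110 required, 3,821,110 in favor — approved.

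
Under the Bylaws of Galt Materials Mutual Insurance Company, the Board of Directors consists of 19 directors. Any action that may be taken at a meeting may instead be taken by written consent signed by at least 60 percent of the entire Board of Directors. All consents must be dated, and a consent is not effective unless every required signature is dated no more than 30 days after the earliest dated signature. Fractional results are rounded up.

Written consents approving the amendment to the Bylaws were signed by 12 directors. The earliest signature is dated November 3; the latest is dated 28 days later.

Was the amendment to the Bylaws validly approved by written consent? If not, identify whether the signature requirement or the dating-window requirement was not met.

Signatures required: at least 60 percent of 19 — 3/5 of 19 = 11.40, rounded up to 12, so 12 needed; 12 signed. Sufficient.
Dating window: the latest signature is 28 days after the earliest; the limit is 30 days. Within the window.

Effective — both the signature and dating-window requirements are satisfied.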